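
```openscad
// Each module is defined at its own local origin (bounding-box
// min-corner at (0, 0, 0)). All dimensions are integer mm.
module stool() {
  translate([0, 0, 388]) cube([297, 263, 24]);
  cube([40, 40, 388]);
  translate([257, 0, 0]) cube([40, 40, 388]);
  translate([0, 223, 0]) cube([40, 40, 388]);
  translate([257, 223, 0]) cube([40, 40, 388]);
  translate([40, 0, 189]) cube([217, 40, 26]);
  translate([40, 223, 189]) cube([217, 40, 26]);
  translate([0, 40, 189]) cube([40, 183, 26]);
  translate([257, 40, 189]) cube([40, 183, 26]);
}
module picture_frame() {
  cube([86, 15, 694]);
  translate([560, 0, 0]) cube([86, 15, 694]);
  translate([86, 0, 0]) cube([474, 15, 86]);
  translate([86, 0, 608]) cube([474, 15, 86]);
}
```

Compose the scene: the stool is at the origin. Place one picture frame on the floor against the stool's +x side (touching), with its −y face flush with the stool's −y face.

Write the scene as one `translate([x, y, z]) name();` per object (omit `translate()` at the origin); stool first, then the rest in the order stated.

stool();
translate([297, 0, 0]) picture_frame();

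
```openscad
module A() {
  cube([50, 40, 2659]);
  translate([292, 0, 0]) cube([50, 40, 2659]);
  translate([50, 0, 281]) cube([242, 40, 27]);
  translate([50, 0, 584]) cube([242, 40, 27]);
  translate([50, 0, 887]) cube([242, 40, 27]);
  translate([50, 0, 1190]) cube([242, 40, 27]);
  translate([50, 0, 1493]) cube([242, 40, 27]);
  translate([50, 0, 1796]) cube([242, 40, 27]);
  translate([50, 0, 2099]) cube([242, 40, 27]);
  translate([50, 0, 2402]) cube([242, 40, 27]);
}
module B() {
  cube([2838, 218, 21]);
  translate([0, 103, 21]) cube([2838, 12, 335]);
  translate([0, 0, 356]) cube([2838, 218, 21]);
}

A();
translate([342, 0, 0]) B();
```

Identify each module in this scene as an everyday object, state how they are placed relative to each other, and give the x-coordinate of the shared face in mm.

The ladder's +x face and the I-beam's −x face are both at x = 342 mm.

A is a ladder. B is an I-beam. The I-beam is against the ladder's +x side, with their −y faces flush. The x-coordinate of the shared face is 342 mm.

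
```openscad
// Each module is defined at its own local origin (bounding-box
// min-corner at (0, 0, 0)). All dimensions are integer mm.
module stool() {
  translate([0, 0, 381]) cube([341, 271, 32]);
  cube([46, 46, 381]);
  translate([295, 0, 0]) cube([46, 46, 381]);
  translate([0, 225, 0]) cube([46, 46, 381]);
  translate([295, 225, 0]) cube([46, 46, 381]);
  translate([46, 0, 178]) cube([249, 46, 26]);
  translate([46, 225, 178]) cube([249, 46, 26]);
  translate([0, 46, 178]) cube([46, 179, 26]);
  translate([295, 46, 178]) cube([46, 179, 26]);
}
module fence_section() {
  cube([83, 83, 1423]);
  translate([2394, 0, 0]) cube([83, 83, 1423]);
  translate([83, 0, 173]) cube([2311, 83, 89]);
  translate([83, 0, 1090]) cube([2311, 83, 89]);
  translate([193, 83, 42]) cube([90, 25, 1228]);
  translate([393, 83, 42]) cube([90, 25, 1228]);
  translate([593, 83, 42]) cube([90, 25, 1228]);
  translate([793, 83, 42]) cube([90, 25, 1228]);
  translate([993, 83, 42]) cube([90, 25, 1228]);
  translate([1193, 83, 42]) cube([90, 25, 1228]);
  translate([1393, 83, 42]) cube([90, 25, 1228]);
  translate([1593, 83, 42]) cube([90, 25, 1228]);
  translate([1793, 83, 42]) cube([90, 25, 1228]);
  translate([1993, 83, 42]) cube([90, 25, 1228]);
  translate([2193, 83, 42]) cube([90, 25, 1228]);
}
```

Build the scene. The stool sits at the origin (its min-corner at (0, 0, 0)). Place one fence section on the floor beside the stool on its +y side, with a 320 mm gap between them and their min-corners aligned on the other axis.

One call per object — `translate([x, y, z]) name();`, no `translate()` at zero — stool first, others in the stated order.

stool();
translate([0, 591, 0]) fence_section();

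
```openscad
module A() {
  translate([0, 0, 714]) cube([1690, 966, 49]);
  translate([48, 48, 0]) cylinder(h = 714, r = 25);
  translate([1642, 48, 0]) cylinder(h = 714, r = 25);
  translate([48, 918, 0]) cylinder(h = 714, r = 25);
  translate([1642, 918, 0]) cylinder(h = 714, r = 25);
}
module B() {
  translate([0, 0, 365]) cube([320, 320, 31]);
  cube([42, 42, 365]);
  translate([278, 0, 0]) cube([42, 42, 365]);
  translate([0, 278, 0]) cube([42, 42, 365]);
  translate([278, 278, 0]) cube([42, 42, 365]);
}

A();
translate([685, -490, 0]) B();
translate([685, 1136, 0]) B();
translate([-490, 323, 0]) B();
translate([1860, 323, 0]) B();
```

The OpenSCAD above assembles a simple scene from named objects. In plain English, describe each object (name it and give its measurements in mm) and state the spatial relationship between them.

A is a table: top 1690 mm (x) × 966 mm (y), 49 mm thick, upper face at z = 763 mm, on four round legs of 50 mm diameter, each leg's bounding box inset 23 mm from the nearest pair of top edges, running from z = 0 to the bottom of the top.

B is a simple wooden stool: a rectangular seat 320 mm (x) by 320 mm (y), 31 mm thick, top face at z = 396 mm, on four square legs, each 42×42 mm in cross-section. The legs rest on z = 0, each flush with a corner of the seat.

Four stools sit around the table at the −y, +y, −x, +x sides.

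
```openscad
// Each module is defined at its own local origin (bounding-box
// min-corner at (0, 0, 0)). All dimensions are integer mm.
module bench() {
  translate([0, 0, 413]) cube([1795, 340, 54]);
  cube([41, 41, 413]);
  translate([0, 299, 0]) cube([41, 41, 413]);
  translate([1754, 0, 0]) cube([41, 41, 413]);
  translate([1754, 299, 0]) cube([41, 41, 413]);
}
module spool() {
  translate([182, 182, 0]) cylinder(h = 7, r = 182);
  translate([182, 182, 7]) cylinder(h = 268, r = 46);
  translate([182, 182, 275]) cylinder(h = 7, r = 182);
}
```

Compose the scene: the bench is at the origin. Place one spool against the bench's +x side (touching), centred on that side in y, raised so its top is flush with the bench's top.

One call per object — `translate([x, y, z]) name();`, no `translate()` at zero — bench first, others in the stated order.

bench();
translate([1795, -12, 185]) spool();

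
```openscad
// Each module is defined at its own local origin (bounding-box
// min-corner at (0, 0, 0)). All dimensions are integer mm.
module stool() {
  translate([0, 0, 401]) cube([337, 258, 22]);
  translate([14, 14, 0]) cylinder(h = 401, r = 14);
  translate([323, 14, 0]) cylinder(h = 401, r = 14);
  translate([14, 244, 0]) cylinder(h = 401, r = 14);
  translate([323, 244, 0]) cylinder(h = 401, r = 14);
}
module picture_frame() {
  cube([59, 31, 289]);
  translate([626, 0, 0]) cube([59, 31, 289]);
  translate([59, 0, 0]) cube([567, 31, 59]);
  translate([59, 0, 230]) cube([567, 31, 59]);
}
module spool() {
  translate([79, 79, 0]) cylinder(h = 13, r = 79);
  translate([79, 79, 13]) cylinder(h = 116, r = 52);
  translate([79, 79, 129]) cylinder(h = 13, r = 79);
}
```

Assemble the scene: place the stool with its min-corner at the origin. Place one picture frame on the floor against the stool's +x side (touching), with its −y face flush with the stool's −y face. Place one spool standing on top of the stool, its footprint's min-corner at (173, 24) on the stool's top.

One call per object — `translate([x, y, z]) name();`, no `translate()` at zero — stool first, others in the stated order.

stool();
translate([337, 0, 0]) picture_frame();
translate([173, 24, 423]) spool();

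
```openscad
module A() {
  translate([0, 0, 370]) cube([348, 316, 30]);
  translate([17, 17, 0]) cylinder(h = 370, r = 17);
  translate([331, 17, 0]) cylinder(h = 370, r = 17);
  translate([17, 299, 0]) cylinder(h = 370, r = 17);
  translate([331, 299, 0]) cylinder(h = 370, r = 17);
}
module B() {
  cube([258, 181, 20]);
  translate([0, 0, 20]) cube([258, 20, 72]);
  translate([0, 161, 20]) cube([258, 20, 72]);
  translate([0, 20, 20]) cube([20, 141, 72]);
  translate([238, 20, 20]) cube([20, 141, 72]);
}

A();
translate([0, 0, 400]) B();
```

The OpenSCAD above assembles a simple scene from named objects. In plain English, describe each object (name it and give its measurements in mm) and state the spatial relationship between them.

A is a four-legged stool. The seat is a 348×316×30 mm slab whose top surface is at z = 400 mm; four round legs, each 34 mm in diameter, run from the floor (z = 0) to the underside of the seat, each leg's axis is inset half a diameter from the nearest pair of seat edges (so the leg's bounding box is flush with the corner).

B is an open storage box with external size 258×181×92 mm and wall thickness 20 mm (the base is also 20 mm thick). The base covers the whole footprint; the four walls stand on the base, with the y-facing walls full-width and the x-facing walls fitting between their inner faces.

The open box is on top of the stool.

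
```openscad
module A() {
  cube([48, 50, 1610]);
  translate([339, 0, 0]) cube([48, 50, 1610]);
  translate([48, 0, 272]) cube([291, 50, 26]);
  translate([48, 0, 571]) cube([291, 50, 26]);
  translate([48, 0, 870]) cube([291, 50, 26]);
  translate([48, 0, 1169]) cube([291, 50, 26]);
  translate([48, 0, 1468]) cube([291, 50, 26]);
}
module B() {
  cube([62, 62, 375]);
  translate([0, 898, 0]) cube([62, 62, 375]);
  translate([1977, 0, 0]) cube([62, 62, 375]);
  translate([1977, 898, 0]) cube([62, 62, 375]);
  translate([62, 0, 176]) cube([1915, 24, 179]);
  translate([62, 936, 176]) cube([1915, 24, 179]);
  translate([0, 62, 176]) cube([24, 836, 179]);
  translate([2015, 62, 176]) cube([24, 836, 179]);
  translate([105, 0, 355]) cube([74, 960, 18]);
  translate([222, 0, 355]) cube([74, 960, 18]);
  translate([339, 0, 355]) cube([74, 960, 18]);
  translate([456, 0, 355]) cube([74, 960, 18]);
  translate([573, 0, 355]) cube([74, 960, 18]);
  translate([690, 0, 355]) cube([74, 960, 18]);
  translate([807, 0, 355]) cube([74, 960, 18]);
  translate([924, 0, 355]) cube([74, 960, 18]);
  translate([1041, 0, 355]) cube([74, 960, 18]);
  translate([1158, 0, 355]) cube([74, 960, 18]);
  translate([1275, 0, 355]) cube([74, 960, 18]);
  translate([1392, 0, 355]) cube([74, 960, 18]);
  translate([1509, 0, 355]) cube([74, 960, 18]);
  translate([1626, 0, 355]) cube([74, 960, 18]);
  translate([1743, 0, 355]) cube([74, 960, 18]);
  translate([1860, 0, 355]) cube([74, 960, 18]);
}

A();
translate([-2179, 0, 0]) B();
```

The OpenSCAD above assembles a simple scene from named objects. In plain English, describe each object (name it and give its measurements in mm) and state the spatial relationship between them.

A is a wooden ladder with two side rails of 48×50 mm section and 1610 mm height, set 387 mm apart overall. Between them run 5 rectangular rungs (50 mm deep, 26 mm thick), front faces flush with the rails' −y face. The bottom of the first rung is 272 mm above the floor and each subsequent rung is 299 mm higher than the one below.

B is a bed frame 2039 mm long (x) by 960 mm wide (y). Four 62×62 mm corner posts, 375 mm tall, at the corners of the footprint. Four rails of 24 mm thickness and 179 mm height run between adjacent posts with their undersides at z = 176 mm, their outer faces flush with the outside of the frame (the two x-running rails run between the posts' inner faces; the two y-running rails run between the posts' inner faces). 16 slats, each 74 mm wide (x) and 18 mm thick, lie across the top of the two x-running rails, running the full 960 mm width of the frame in y; the slats are evenly spaced along x between the inner faces of the end posts with equal gaps (rounded down to the nearest mm) at the −x end and between each pair — any rounding remainder accumulates at the +x end.

The bed frame is on the floor beside the ladder on its −x side.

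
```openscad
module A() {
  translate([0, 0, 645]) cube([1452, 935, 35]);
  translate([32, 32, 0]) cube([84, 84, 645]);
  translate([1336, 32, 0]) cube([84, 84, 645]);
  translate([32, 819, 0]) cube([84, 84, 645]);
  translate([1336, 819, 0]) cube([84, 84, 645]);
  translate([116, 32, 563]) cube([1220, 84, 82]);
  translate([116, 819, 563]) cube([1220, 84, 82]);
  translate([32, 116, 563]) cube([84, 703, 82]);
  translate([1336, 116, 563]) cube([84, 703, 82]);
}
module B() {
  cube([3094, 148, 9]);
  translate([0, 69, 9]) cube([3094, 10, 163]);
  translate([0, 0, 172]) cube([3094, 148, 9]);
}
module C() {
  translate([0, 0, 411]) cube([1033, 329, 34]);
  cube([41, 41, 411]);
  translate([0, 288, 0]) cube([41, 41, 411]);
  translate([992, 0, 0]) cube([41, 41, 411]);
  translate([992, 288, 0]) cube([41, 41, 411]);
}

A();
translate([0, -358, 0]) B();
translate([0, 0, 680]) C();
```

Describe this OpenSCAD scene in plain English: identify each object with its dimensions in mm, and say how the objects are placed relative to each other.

A is a rectangular dining table. The top is 1452×935×35 mm with its upper surface at z = 680 mm. It stands on four 84×84 mm square legs, each inset 32 mm from the nearest pair of top edges, running from the floor to the underside of the top. Four apron rails, 84 mm thick and 82 mm tall, run between adjacent legs with their top edges flush with the underside of the top and their outer faces flush with the legs' outer faces.

B is an I-beam lying along x, 3094 mm long. Overall section height 181 mm. Two flanges 148 mm wide (y) and 9 mm thick, one on the floor and one at the top; a web 10 mm thick runs between them, centred on the flange width.

C is a long wooden bench with a 1033 mm (x) × 329 mm (y) seat, 34 mm thick, its top surface 445 mm above the floor. Four 41 mm square legs at the seat corners, flush with the edges, run from z = 0 to the seat underside.

The I-beam is on the floor beside the table on its −y side. The bench is on top of the table.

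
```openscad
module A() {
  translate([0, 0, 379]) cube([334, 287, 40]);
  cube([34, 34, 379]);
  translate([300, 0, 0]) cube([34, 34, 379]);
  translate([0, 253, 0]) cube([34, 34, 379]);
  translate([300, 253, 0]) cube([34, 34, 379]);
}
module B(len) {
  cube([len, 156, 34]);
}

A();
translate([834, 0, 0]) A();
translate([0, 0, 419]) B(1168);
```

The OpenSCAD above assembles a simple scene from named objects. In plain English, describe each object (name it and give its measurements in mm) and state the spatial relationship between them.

A is a four-legged stool. The seat is 334×287 mm, 40 mm thick, top at z = 419 mm. It stands on four square legs, each 34×34 mm in cross-section, from z = 0 to the seat underside, each flush with a corner of the seat.

B is a rectangular beam 1168 mm long (x), 156 mm deep (y), 34 mm thick (z).

The beam spans the tops of two stools placed 500 mm apart, resting at z = 419 mm.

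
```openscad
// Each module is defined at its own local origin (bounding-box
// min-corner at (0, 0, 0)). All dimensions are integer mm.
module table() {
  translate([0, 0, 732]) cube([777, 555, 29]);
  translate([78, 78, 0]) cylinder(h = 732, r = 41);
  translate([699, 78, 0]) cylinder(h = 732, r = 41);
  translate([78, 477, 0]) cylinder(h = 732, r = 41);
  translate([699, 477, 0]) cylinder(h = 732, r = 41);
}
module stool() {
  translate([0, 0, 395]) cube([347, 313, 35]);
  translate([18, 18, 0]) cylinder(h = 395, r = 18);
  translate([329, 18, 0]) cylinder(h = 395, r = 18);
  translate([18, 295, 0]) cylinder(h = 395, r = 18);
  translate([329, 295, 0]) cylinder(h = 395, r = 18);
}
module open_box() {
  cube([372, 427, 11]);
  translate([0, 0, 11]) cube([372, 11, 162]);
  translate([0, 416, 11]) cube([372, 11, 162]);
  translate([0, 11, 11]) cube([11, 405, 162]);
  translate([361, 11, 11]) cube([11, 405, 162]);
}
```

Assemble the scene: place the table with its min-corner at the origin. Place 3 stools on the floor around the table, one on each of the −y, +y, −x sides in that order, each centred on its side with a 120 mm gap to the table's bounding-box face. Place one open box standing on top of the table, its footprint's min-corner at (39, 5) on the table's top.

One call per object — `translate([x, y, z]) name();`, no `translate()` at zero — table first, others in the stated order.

table();
translate([215, -433, 0]) stool();
translate([215, 675, 0]) stool();
translate([-467, 121, 0]) stool();
translate([39, 5, 761]) open_box();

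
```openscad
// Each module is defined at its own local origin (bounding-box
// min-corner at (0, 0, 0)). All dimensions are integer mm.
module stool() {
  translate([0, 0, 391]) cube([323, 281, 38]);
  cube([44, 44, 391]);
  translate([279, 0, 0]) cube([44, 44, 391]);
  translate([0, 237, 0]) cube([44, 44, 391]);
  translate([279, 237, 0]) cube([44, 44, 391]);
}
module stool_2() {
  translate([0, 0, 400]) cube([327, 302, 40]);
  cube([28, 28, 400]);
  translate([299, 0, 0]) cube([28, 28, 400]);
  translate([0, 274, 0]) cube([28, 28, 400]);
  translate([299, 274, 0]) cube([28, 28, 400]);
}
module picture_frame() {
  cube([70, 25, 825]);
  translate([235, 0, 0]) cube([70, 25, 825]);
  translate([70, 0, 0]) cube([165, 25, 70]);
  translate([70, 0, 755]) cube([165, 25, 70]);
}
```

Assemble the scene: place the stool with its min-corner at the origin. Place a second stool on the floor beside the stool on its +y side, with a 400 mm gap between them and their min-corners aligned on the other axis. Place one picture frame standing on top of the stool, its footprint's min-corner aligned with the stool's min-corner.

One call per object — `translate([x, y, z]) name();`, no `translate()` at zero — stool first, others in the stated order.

stool();
translate([0, 681, 0]) stool_2();
translate([0, 0, 429]) picture_frame();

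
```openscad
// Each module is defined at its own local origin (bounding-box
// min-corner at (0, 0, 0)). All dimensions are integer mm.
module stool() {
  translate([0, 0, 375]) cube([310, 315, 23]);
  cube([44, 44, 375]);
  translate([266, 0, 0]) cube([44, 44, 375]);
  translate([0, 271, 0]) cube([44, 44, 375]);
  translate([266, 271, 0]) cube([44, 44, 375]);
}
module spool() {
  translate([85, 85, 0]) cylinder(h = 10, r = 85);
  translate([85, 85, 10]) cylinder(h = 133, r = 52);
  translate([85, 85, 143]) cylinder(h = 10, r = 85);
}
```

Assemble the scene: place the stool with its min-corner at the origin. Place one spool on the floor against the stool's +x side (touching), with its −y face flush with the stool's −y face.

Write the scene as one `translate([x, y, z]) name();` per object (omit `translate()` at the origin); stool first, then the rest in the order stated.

stool();
translate([310, 0, 0]) spool();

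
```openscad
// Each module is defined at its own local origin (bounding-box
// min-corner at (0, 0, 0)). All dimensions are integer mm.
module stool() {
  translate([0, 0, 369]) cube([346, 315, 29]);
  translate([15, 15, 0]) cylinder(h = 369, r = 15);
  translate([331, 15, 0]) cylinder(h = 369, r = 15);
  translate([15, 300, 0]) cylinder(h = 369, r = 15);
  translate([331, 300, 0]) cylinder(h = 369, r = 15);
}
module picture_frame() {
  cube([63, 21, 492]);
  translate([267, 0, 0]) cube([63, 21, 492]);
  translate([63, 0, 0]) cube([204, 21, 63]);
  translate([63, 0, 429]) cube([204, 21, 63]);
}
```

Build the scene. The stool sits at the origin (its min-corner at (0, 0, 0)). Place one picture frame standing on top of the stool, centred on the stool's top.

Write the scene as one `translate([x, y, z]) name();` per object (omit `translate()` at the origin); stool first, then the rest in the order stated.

stool();
translate([8, 147, 398]) picture_frame();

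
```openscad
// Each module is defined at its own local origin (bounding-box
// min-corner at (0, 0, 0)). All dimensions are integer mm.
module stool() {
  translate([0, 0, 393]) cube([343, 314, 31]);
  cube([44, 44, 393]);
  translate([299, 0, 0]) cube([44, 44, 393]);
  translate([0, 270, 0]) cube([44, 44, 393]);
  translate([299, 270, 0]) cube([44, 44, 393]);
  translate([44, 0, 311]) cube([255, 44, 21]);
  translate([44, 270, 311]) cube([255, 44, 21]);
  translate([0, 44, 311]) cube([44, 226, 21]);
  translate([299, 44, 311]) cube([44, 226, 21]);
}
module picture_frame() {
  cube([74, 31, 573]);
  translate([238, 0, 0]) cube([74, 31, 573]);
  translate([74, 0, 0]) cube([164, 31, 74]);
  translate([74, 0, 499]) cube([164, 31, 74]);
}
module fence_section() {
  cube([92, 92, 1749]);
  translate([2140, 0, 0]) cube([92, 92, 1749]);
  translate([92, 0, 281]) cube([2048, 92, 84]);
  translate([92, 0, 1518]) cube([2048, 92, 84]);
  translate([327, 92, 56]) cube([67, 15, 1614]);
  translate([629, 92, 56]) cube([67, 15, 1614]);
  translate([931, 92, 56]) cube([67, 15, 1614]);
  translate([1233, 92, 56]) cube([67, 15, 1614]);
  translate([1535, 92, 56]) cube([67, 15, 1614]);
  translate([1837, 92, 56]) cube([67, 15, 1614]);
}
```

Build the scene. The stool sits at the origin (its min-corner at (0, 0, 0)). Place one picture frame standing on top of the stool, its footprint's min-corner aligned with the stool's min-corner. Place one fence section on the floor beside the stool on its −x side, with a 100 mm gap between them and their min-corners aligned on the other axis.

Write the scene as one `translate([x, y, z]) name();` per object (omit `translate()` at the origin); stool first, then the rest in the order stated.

stool();
translate([0, 0, 424]) picture_frame();
translate([-2332, 0, 0]) fence_section();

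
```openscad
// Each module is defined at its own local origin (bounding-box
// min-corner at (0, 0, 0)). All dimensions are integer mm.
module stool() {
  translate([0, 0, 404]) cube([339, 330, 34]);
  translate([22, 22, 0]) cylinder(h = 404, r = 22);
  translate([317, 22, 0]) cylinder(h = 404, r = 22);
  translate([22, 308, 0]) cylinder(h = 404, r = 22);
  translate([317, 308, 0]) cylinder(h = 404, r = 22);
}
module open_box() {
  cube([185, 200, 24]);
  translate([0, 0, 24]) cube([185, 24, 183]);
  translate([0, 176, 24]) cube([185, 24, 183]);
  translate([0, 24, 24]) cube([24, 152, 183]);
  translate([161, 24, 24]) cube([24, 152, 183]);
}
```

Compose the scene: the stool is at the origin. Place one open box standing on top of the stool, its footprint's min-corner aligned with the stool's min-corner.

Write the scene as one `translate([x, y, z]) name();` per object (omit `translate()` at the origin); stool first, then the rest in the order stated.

stool();
translate([0, 0, 438]) open_box();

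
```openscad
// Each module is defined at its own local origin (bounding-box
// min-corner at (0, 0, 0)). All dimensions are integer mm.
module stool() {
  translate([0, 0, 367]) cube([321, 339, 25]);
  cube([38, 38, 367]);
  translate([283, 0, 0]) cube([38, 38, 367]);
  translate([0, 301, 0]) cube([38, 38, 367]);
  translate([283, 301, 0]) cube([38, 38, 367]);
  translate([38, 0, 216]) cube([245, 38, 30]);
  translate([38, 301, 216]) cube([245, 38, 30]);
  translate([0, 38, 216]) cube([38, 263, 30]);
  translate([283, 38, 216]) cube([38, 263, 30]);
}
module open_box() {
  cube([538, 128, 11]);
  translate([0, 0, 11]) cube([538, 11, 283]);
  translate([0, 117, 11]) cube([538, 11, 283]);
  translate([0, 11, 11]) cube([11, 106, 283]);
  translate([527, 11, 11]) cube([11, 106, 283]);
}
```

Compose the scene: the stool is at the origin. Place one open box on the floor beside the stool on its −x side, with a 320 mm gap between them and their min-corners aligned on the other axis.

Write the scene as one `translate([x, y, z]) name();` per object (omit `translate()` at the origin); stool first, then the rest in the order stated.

stool();
translate([-858, 0, 0]) open_box();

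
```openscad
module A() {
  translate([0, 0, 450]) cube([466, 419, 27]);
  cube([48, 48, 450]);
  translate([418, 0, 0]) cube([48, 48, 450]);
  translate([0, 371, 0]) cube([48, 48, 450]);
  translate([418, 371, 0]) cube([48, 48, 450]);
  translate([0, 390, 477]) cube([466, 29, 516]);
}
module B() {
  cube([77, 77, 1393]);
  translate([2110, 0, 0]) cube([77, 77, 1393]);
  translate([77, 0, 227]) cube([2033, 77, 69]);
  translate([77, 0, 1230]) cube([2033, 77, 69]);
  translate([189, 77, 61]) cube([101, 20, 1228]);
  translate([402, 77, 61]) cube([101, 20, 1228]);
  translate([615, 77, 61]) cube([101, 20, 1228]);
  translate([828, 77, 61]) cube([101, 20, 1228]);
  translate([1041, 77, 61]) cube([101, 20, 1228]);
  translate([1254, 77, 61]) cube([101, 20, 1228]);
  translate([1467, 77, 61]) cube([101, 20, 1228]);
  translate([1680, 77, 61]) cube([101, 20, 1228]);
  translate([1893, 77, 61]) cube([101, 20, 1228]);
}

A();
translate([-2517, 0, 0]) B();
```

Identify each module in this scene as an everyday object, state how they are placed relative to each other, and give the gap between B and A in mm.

The fence section's nearest face is 330 mm from the chair's −x face.

A is a chair. B is a fence section. The fence section is on the floor beside the chair on its −x side. The gap between the fence section and the chair is 330 mm.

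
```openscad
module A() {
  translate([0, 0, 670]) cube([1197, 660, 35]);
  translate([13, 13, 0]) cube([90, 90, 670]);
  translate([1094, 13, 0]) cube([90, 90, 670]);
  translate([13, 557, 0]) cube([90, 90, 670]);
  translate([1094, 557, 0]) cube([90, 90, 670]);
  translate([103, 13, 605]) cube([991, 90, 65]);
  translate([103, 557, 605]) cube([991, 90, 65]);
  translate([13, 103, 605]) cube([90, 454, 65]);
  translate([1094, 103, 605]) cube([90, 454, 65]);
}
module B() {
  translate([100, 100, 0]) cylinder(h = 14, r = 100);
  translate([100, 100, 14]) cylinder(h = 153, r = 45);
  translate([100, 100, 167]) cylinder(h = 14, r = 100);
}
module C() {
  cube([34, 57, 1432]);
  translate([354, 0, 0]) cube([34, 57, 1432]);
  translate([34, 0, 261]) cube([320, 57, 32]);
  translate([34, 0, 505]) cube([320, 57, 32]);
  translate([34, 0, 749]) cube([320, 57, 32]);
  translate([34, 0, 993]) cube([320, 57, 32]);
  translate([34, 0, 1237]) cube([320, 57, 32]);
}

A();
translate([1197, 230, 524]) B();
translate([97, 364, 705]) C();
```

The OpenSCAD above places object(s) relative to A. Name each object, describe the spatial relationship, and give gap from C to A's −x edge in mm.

A is a table. B is a spool. C is a ladder. The spool is beside the table with their tops flush at z = 705. The ladder is on top of the table. The gap from the ladder to the table's −x edge is 97 mm.

The ladder's min-x is at 97; the table's min-x is 0; gap = 97 mm.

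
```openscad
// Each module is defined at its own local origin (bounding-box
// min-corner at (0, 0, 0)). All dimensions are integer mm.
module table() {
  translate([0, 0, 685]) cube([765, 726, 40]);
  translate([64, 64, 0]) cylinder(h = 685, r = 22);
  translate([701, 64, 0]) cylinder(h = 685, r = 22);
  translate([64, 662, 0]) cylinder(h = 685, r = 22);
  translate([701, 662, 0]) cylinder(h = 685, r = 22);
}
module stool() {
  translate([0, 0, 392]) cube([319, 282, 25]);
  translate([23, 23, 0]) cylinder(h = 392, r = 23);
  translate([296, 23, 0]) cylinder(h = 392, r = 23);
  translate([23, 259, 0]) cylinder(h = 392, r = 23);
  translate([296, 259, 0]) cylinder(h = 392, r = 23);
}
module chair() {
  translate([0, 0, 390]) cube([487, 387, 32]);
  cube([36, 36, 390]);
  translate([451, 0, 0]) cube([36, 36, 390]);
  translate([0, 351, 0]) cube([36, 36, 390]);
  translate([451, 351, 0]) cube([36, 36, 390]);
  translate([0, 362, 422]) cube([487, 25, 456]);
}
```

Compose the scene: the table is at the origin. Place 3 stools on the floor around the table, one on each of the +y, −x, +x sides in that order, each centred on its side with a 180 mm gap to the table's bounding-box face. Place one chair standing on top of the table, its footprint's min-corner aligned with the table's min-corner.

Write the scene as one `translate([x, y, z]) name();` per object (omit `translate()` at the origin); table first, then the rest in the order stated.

table();
translate([223, 906, 0]) stool();
translate([-499, 222, 0]) stool();
translate([945, 222, 0]) stool();
translate([0, 0, 725]) chair();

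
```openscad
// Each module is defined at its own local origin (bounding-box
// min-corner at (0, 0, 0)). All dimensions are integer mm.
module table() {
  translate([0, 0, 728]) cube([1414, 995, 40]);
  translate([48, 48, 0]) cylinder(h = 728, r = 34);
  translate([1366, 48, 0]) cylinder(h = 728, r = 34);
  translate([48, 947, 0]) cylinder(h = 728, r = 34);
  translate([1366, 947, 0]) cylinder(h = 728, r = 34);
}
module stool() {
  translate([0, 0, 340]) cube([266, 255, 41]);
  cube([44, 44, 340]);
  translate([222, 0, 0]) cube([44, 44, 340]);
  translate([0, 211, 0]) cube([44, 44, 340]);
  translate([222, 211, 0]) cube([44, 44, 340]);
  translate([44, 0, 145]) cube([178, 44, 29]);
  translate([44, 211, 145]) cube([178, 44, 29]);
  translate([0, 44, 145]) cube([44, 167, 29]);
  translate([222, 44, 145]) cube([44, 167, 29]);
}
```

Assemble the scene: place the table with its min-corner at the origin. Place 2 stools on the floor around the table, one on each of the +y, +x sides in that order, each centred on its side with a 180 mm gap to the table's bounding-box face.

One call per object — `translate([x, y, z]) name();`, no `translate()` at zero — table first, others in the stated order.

table();
translate([574, 1175, 0]) stool();
translate([1594, 370, 0]) stool();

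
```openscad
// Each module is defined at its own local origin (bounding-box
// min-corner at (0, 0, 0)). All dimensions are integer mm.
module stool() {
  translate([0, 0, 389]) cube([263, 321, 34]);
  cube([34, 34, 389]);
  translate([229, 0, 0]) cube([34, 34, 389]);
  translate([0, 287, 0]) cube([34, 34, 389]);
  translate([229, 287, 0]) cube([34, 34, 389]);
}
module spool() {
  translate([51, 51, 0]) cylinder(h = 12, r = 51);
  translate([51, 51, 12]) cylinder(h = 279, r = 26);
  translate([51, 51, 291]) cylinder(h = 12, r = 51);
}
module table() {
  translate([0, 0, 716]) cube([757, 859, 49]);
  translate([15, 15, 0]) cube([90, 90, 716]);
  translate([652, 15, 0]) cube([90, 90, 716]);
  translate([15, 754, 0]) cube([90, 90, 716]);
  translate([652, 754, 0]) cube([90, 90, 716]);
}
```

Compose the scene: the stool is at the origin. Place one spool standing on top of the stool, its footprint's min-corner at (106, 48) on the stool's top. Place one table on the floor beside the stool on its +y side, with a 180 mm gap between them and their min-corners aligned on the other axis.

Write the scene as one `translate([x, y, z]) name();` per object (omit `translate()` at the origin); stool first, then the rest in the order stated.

stool();
translate([106, 48, 423]) spool();
translate([0, 501, 0]) table();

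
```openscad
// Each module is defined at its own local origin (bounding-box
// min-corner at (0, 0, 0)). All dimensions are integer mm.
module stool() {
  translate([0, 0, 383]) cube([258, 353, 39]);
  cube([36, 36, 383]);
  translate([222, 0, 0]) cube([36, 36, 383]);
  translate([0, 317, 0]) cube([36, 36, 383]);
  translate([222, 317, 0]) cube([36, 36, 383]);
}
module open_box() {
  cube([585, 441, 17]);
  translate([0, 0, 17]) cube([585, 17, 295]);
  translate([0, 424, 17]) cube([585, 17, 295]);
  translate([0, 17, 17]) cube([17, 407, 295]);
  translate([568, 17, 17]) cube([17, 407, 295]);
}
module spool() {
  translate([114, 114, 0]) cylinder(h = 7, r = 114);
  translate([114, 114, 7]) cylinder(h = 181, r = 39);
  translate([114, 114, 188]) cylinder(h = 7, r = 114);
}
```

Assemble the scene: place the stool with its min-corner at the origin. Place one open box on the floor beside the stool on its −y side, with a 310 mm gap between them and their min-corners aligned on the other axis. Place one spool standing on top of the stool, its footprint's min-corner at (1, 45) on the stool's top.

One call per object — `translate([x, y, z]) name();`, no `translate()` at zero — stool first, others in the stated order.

stool();
translate([0, -751, 0]) open_box();
translate([1, 45, 422]) spool();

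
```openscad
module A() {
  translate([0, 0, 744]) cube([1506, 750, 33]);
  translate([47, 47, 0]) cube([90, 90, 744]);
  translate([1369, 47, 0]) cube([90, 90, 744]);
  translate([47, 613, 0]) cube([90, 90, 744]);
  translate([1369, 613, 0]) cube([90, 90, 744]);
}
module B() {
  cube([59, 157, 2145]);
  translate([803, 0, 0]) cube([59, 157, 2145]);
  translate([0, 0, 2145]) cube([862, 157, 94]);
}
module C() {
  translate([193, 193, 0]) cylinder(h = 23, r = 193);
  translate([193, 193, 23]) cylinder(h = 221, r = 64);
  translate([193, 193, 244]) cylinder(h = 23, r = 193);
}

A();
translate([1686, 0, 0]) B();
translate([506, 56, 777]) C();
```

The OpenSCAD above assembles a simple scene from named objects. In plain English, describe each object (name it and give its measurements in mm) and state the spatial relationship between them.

A is a table with a 1506×750 mm rectangular top, 33 mm thick, top surface at z = 777 mm, supported by four 90×90 mm square legs, each inset 47 mm from the nearest pair of top edges, running from the floor.

B is a rectangular door frame: two vertical jambs of 59×157 mm section, 2145 mm tall, with a clear opening 744 mm wide between their inner faces. A header 94 mm tall and 157 mm deep lies on top of the jambs and spans the full outside width.

C is a spool: two coaxial disc flanges of radius 193 mm and thickness 23 mm, joined by a core cylinder of radius 64 mm and height 221 mm. The lower flange rests on z = 0 and the three cylinders share a vertical axis.

The door frame is on the floor beside the table on its +x side. The spool is on top of the table.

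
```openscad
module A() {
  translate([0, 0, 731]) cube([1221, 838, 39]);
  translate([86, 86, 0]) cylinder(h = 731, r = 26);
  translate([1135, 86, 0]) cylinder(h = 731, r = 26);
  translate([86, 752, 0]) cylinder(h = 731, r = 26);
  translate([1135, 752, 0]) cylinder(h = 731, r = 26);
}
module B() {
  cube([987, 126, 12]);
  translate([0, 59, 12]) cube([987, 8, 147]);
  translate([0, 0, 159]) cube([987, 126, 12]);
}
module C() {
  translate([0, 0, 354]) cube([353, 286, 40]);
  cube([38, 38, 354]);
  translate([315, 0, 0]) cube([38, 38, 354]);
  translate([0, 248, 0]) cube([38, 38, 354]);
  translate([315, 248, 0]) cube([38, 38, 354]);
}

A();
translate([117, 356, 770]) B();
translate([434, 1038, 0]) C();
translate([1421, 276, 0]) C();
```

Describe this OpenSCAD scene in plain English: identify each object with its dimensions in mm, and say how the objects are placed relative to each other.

A is a rectangular dining table. The top is 1221×838×39 mm with its upper surface at z = 770 mm. It stands on four round legs of 52 mm diameter, each leg's bounding box inset 60 mm from the nearest pair of top edges, running from the floor to the underside of the top.

B is an I-beam lying along x, 987 mm long. Overall section height 171 mm. Two flanges 126 mm wide (y) and 12 mm thick, one on the floor and one at the top; a web 8 mm thick runs between them, centred on the flange width.

C is a simple wooden stool: a rectangular seat 353 mm (x) by 286 mm (y), 40 mm thick, top face at z = 394 mm, on four square legs, each 38×38 mm in cross-section. The legs rest on z = 0, each flush with a corner of the seat.

The I-beam is on top of the table, centred. Two stools sit around the table at the +y, +x sides.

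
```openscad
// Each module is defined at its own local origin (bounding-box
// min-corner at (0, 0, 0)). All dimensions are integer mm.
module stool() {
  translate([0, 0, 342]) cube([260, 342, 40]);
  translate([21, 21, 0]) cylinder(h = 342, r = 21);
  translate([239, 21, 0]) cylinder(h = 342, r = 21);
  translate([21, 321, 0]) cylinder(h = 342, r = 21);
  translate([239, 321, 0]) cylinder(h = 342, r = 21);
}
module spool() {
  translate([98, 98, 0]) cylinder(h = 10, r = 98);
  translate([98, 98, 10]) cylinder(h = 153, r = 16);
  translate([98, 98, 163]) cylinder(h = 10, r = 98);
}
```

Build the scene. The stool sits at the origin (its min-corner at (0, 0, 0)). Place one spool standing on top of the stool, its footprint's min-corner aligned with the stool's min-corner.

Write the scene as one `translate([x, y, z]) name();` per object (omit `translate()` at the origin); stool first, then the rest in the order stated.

stool();
translate([0, 0, 382]) spool();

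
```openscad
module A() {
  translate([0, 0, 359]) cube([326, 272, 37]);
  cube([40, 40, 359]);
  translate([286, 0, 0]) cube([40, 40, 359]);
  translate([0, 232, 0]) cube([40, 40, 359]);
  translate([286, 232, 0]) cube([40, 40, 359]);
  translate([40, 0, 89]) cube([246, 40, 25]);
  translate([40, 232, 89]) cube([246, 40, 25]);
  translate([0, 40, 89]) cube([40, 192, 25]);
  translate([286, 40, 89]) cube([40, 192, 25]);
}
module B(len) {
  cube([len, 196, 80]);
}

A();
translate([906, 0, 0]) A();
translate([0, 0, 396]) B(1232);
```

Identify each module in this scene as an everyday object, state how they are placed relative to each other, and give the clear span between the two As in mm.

Second stool starts at x = 906; first ends at x = 326; clear span = 906 − 326 = 580 mm.

A is a stool. B is a beam. A beam spans the tops of two stools. The clear span between the two stools is 580 mm.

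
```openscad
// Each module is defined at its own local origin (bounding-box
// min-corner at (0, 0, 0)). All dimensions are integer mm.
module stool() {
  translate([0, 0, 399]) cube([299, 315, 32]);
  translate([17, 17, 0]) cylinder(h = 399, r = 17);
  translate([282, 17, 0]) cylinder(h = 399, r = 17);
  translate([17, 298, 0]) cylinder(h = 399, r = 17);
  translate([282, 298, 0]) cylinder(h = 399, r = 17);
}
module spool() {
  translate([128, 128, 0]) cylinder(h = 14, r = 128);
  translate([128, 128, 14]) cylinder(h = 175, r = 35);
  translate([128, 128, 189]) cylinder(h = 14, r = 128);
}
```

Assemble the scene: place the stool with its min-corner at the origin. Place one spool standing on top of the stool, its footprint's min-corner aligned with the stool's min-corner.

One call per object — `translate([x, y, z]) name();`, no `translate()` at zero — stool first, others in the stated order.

stool();
translate([0, 0, 431]) spool();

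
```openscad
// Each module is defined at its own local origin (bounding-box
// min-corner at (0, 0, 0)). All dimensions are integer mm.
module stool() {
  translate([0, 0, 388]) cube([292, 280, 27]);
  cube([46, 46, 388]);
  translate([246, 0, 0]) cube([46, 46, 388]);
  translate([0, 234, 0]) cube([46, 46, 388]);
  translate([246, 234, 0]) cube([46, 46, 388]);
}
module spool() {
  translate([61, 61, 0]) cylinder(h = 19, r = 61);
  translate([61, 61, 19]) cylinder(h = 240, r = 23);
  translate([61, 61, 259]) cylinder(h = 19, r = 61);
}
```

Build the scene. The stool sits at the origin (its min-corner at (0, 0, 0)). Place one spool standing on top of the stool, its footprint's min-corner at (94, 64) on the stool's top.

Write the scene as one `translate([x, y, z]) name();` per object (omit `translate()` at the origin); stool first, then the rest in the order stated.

stool();
translate([94, 64, 415]) spool();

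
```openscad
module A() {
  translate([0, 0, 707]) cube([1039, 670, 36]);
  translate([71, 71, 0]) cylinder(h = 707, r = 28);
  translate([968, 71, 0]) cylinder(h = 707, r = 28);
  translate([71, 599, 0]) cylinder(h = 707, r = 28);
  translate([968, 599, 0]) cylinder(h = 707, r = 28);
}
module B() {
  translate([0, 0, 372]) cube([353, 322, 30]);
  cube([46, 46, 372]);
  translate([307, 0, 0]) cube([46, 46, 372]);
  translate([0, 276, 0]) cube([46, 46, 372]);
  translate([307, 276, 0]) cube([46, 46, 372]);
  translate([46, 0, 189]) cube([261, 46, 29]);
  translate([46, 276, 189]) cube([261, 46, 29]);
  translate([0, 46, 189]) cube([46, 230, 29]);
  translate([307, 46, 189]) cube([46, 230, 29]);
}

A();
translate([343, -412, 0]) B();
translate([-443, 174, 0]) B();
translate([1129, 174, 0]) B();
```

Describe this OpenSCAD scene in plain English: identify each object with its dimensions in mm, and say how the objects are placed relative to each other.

A is a table with a 1039×670 mm rectangular top, 36 mm thick, top surface at z = 743 mm, supported by four round legs of 56 mm diameter, each leg's bounding box inset 43 mm from the nearest pair of top edges, running from the floor.

B is a simple wooden stool: a rectangular seat 353 mm (x) by 322 mm (y), 30 mm thick, top face at z = 402 mm, on four square legs, each 46×46 mm in cross-section. The legs rest on z = 0, each flush with a corner of the seat. Four stretchers, 46 mm wide and 29 mm tall, connect adjacent legs with their undersides at z = 189 mm, each running between the inner faces of the legs it joins and aligned with the legs' outer faces on the other axis.

Three stools sit around the table at the −y, −x, +x sides.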